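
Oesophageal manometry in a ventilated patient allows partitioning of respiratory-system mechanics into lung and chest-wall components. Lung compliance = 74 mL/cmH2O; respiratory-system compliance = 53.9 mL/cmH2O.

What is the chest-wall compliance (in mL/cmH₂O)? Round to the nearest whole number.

198

1/Ccw = 1/Crs − 1/CL.
1/Ccw = 1/53.9 − 1/74 = 0.005039.
Ccw = 198.45 mL/cmH2O.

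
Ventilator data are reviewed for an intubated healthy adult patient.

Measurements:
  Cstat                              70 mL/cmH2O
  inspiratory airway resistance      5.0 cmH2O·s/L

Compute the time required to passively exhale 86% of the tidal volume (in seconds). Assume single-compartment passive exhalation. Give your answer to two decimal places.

0.69

τ = R × C = 5.0 × 70 mL/cmH2O = 5.0 × 0.070 L/cmH2O = 0.35 s.
Exhaled fraction f = 1 − e^(−t/τ) → t = −τ·ln(1 − f) = −0.35·ln(0.14) = 0.6881 s.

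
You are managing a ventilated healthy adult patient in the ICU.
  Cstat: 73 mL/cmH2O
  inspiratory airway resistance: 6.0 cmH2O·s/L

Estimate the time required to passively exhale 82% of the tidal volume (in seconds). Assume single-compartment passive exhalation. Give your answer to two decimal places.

0.75

τ = R × C = 6.0 × 73 mL/cmH2O = 6.0 × 0.073 L/cmH2O = 0.438 s.
Exhaled fraction f = 1 − e^(−t/τ) → t = −τ·ln(1 − f) = −0.438·ln(0.18) = 0.7511 s.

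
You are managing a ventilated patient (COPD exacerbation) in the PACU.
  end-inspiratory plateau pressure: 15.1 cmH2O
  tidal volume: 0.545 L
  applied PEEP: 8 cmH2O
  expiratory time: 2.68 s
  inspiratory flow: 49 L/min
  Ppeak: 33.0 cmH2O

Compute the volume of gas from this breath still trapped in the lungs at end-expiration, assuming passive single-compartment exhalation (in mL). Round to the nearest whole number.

111

Flow: 49 L/min ÷ 60 = 0.8167 L/s.
R = (PIP − Pplat)/V̇ = (33.0 − 15.1) / 0.8167 = 17.9/0.8167 = 21.917 cmH2O·s/L.
C = Vt/(Pplat − PEEP) = 545.0 / (15.1 − 8) = 545.0/7.1 = 76.761 mL/cmH2O.
τ = R × C = 21.917 × 0.07676 L/cmH2O = 1.682 s.
Fraction remaining = e^(−Te/τ) = e^(−2.68/1.682) = 0.2032.
Trapped volume = 545.0 × 0.2032 = 110.74 mL.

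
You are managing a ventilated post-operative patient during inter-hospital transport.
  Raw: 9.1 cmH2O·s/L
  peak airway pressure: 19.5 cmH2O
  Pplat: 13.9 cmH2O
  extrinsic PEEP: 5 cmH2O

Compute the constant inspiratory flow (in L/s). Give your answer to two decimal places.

flow = (PIP − Pplat) / Raw = 5.6 / 9.1 = 0.6154 L/s.

0.62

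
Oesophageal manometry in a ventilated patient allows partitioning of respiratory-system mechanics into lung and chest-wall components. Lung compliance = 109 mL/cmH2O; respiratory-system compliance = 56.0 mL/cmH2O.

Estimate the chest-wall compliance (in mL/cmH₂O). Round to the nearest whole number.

115

1/Ccw = 1/Crs − 1/CL.
1/Ccw = 1/56.0 − 1/109 = 0.008683.
Ccw = 115.17 mL/cmH2O.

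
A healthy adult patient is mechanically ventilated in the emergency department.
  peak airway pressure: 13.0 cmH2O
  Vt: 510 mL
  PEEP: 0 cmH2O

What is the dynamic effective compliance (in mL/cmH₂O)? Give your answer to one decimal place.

39.2

Dynamic compliance = Vt / (PIP − PEEP) = 510 / (13.0 − 0) = 510 / 13.0 = 39.231 mL/cmH2O.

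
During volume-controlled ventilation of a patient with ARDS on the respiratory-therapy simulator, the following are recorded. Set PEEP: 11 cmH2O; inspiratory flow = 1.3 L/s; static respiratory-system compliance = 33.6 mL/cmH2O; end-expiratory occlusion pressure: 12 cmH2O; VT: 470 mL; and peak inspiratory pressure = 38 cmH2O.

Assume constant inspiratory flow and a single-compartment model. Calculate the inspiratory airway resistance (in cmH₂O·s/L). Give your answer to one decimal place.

9.2

Total PEEP = 12 cmH2O (set 11 + intrinsic 1); this is the baseline alveolar pressure.
Equation of motion (constant flow): PIP = Vt/C + R·V̇ + PEEP.
R·V̇ = PIP − Vt/C − PEEP = 38 − 470/33.6 − 12 = 38 − 13.988 − 12 = 12.012 cmH2O.
R = 12.012 / 1.3 = 9.24 cmH2O·s/L.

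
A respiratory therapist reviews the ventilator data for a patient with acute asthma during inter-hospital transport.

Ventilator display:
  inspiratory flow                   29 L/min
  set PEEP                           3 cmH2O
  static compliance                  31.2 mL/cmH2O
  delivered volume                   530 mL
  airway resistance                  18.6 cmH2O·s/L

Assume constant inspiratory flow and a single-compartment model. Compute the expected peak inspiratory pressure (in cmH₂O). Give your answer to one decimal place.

29.0

Flow: 29 L/min ÷ 60 = 0.4833 L/s.
Equation of motion (constant flow): PIP = Vt/C + R·V̇ + PEEP.
PIP = 530/31.2 + 18.6×0.4833 + 3 = 16.987 + 8.989 + 3 = 28.976 cmH2O.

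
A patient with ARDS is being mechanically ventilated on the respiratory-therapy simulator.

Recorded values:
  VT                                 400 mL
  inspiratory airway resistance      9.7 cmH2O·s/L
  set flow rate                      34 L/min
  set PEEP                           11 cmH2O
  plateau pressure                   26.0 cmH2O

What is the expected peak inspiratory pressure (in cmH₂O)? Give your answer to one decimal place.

Flow: 34 L/min ÷ 60 = 0.5667 L/s.
PIP = Pplat + Raw × flow = 26.0 + 9.7 × 0.5667 = 26.0 + 5.497 = 31.497 cmH2O.

31.5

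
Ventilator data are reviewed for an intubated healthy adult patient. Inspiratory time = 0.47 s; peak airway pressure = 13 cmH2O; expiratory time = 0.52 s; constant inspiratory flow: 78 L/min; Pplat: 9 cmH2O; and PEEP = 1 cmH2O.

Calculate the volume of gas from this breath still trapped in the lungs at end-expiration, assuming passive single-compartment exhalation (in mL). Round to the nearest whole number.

Flow: 78 L/min ÷ 60 = 1.3 L/s.
Vt = flow × Ti = 1.3 L/s × 0.47 s × 1000 mL/L = 611.0 mL.
R = (PIP − Pplat)/V̇ = (13 − 9) / 1.3 = 4.0/1.3 = 3.077 cmH2O·s/L.
C = Vt/(Pplat − PEEP) = 611.0 / (9 − 1) = 611.0/8.0 = 76.375 mL/cmH2O.
τ = R × C = 3.077 × 0.07638 L/cmH2O = 0.235 s.
Fraction remaining = e^(−Te/τ) = e^(−0.52/0.235) = 0.1094.
Trapped volume = 611.0 × 0.1094 = 66.843 mL.

67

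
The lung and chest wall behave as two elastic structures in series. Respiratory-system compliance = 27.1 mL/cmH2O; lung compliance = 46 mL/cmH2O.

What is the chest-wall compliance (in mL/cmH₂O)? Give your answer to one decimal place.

1/Ccw = 1/Crs − 1/CL.
1/Ccw = 1/27.1 − 1/46 = 0.01516.
Ccw = 65.963 mL/cmH2O.

66.0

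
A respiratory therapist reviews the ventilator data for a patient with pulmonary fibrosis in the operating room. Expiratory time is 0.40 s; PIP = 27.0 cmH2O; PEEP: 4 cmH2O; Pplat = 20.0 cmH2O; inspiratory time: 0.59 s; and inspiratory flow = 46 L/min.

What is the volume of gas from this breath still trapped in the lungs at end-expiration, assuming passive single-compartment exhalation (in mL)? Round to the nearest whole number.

Flow: 46 L/min ÷ 60 = 0.7667 L/s.
Vt = flow × Ti = 0.7667 L/s × 0.59 s × 1000 mL/L = 452.35 mL.
R = (PIP − Pplat)/V̇ = (27.0 − 20.0) / 0.7667 = 7.0/0.7667 = 9.13 cmH2O·s/L.
C = Vt/(Pplat − PEEP) = 452.35 / (20.0 − 4) = 452.35/16.0 = 28.272 mL/cmH2O.
τ = R × C = 9.13 × 0.02827 L/cmH2O = 0.2581 s.
Fraction remaining = e^(−Te/τ) = e^(−0.40/0.2581) = 0.2123.
Trapped volume = 452.35 × 0.2123 = 96.034 mL.

96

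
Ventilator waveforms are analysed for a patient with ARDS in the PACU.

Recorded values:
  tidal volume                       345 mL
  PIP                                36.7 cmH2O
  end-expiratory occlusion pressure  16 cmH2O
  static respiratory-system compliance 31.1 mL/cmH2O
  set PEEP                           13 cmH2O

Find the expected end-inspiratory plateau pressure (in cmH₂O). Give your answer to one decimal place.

27.1

End-expiratory occlusion gives total PEEP = 16 cmH2O (intrinsic PEEP = 16 − 13 = 3). Use total PEEP for the elastic gradient.
Pplat = PEEPtotal + Vt / Cstat = 16 + 345 / 31.1 = 16 + 11.093 = 27.093 cmH2O.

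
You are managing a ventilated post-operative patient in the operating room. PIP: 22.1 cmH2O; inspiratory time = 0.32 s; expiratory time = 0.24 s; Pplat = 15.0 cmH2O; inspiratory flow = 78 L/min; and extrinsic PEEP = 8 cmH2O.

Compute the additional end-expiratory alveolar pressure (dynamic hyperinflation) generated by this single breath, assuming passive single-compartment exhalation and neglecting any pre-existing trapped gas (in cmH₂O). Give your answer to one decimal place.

Flow: 78 L/min ÷ 60 = 1.3 L/s.
Vt = flow × Ti = 1.3 L/s × 0.32 s × 1000 mL/L = 416.0 mL.
R = (PIP − Pplat)/V̇ = (22.1 − 15.0) / 1.3 = 7.1/1.3 = 5.462 cmH2O·s/L.
C = Vt/(Pplat − PEEP) = 416.0 / (15.0 − 8) = 416.0/7.0 = 59.429 mL/cmH2O.
τ = R × C = 5.462 × 0.05943 L/cmH2O = 0.3246 s.
Fraction remaining = e^(−Te/τ) = e^(−0.24/0.3246) = 0.4774; trapped volume = 416.0 × 0.4774 = 198.6 mL.
Additional alveolar pressure from trapping ≈ V_trapped / C = 198.6 / 59.429 = 3.342 cmH2O.

3.3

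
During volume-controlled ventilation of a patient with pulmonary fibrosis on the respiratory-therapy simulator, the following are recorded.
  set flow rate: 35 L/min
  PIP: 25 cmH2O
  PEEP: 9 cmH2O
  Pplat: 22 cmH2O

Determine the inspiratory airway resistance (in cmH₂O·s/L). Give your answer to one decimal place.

Flow: 35 L/min ÷ 60 = 0.5833 L/s.
Raw = (PIP − Pplat) / flow = (25 − 22) / 0.5833 = 3.0 / 0.5833 = 5.143 cmH2O·s/L.

5.1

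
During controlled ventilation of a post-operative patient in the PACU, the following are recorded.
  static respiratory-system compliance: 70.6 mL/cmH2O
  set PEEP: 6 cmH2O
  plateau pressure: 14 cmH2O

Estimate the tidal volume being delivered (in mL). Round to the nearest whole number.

Vt = Cstat × (Pplat − PEEP) = 70.6 × (14 − 6) = 70.6 × 8.0 = 564.8 mL.

565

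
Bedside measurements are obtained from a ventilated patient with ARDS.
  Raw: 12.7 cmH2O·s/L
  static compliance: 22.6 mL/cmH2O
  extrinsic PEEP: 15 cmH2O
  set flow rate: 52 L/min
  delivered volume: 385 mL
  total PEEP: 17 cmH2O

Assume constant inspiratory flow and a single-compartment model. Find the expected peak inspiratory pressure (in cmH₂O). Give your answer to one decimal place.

45.0

Flow: 52 L/min ÷ 60 = 0.8667 L/s.
Total PEEP = 17 cmH2O (set 15 + intrinsic 2); this is the baseline alveolar pressure.
Equation of motion (constant flow): PIP = Vt/C + R·V̇ + PEEP.
PIP = 385/22.6 + 12.7×0.8667 + 17 = 17.035 + 11.007 + 17 = 45.042 cmH2O.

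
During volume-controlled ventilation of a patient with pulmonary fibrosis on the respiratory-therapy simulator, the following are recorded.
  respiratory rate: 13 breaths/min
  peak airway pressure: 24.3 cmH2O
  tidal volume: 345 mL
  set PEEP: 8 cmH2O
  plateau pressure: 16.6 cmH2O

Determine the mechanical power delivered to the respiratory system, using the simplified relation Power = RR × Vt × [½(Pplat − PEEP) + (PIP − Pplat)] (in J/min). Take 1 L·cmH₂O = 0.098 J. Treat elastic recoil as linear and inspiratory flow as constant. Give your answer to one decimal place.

5.3

Per-breath work = Vt × [½(Pplat−PEEP) + (PIP−Pplat)] = 0.345 × [0.5×8.6 + 7.7] = 0.345 × 12.0 = 4.14 L·cmH2O.
Power = 13 × 4.14 = 53.82 L·cmH2O/min.
× 0.098 J/(L·cmH2O) → 5.274 J/min.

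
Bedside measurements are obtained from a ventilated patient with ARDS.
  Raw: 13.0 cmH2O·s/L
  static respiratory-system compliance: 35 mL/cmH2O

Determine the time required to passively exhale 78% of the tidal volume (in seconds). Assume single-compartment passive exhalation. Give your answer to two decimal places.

0.69

τ = R × C = 13.0 × 35 mL/cmH2O = 13.0 × 0.035 L/cmH2O = 0.455 s.
Exhaled fraction f = 1 − e^(−t/τ) → t = −τ·ln(1 − f) = −0.455·ln(0.22) = 0.6889 s.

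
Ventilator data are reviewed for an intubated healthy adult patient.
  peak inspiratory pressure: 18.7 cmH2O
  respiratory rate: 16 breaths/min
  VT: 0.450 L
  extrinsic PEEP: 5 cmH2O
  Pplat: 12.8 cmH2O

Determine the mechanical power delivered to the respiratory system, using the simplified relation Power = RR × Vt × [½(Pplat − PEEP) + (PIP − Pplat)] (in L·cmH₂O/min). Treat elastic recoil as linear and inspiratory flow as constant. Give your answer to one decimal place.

Per-breath work = Vt × [½(Pplat−PEEP) + (PIP−Pplat)] = 0.450 × [0.5×7.8 + 5.9] = 0.450 × 9.8 = 4.41 L·cmH2O.
Power = 16 × 4.41 = 70.56 L·cmH2O/min.

70.6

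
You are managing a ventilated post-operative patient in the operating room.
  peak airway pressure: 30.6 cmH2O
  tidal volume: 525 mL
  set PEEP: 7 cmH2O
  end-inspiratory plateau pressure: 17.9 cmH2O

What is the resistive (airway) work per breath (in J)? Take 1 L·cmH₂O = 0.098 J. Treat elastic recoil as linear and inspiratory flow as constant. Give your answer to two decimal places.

With constant inspiratory flow the resistive pressure is constant at PIP − Pplat = 30.6 − 17.9 = 12.7 cmH2O, so resistive work = 12.7 × 0.525 = 6.668 L·cmH2O.
× 0.098 J/(L·cmH2O) → 0.6535 J.

0.65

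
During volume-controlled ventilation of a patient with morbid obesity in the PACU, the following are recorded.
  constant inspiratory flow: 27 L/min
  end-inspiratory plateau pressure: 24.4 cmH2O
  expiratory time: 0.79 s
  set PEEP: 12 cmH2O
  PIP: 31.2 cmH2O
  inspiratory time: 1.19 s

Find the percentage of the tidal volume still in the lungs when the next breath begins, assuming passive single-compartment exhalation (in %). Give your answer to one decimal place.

Flow: 27 L/min ÷ 60 = 0.45 L/s.
Vt = flow × Ti = 0.45 L/s × 1.19 s × 1000 mL/L = 535.5 mL.
R = (PIP − Pplat)/V̇ = (31.2 − 24.4) / 0.45 = 6.8/0.45 = 15.111 cmH2O·s/L.
C = Vt/(Pplat − PEEP) = 535.5 / (24.4 − 12) = 535.5/12.4 = 43.185 mL/cmH2O.
τ = R × C = 15.111 × 0.04319 L/cmH2O = 0.6526 s.
Fraction remaining at end-expiration = e^(−Te/τ) = e^(−0.79/0.6526) = 0.298 → 29.8%.

29.8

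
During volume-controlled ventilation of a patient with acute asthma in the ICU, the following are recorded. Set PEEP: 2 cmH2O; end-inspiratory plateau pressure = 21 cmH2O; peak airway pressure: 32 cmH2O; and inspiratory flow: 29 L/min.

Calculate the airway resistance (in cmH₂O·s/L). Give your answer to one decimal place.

Flow: 29 L/min ÷ 60 = 0.4833 L/s.
Raw = (PIP − Pplat) / flow = (32 − 21) / 0.4833 = 11.0 / 0.4833 = 22.76 cmH2O·s/L.

22.8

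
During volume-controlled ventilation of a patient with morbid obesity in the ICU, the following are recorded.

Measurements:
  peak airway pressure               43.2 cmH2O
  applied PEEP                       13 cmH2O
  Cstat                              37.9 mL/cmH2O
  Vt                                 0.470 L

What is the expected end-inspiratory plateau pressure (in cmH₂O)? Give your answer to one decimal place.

Pplat = PEEP + Vt / Cstat = 13 + 470 / 37.9 = 13 + 12.401 = 25.401 cmH2O.

25.4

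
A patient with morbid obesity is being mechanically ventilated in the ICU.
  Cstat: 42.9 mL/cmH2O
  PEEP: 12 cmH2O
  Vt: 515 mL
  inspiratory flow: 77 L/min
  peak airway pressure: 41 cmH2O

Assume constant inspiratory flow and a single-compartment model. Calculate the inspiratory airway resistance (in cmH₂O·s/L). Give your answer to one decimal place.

Flow: 77 L/min ÷ 60 = 1.2833 L/s.
Equation of motion (constant flow): PIP = Vt/C + R·V̇ + PEEP.
R·V̇ = PIP − Vt/C − PEEP = 41 − 515/42.9 − 12 = 41 − 12.005 − 12 = 16.995 cmH2O.
R = 16.995 / 1.2833 = 13.243 cmH2O·s/L.

13.2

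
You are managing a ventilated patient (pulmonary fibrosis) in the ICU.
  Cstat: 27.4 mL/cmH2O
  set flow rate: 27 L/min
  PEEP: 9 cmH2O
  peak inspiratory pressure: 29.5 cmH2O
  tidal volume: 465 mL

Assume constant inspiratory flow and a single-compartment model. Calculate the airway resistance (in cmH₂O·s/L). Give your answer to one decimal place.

Flow: 27 L/min ÷ 60 = 0.45 L/s.
Equation of motion (constant flow): PIP = Vt/C + R·V̇ + PEEP.
R·V̇ = PIP − Vt/C − PEEP = 29.5 − 465/27.4 − 9 = 29.5 − 16.971 − 9 = 3.529 cmH2O.
R = 3.529 / 0.45 = 7.842 cmH2O·s/L.

7.8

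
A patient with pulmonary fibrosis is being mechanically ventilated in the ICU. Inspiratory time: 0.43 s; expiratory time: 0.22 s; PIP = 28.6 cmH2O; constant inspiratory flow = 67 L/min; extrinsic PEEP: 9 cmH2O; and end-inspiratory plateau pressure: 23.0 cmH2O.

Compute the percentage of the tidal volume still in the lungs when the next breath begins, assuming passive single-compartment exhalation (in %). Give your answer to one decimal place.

Flow: 67 L/min ÷ 60 = 1.1167 L/s.
Vt = flow × Ti = 1.1167 L/s × 0.43 s × 1000 mL/L = 480.18 mL.
R = (PIP − Pplat)/V̇ = (28.6 − 23.0) / 1.1167 = 5.6/1.1167 = 5.015 cmH2O·s/L.
C = Vt/(Pplat − PEEP) = 480.18 / (23.0 − 9) = 480.18/14.0 = 34.299 mL/cmH2O.
τ = R × C = 5.015 × 0.0343 L/cmH2O = 0.172 s.
Fraction remaining at end-expiration = e^(−Te/τ) = e^(−0.22/0.172) = 0.2783 → 27.83%.

27.8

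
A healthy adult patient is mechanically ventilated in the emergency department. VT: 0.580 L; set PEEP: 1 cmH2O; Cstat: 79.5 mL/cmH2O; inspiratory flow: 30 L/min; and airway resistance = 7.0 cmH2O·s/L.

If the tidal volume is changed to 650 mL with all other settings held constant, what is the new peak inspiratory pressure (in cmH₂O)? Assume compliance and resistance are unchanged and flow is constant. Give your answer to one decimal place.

Flow: 30 L/min ÷ 60 = 0.5 L/s.
PIP = Vt/C + R·V̇ + PEEP (constant-flow equation of motion).
Only the elastic term changes: ΔPIP = ΔVt / C = (650 − 580) / 79.5 = 0.8805 cmH2O.
Original PIP = 580/79.5 + 7.0×0.5 + 1 = 11.796 cmH2O; new PIP = 11.796 + (0.8805) = 12.677 cmH2O.

12.7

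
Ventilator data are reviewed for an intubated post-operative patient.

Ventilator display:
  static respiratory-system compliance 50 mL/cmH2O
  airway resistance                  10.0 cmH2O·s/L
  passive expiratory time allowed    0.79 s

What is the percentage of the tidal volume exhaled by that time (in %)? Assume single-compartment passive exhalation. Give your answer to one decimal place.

τ = R × C = 10.0 × 50 mL/cmH2O = 10.0 × 0.050 L/cmH2O = 0.5 s.
Passive exhalation: V(t)/V₀ = e^(−t/τ) = e^(−0.79/0.5) = 0.206.
Fraction exhaled = 1 − 0.206 = 0.794 → 79.4%.

79.4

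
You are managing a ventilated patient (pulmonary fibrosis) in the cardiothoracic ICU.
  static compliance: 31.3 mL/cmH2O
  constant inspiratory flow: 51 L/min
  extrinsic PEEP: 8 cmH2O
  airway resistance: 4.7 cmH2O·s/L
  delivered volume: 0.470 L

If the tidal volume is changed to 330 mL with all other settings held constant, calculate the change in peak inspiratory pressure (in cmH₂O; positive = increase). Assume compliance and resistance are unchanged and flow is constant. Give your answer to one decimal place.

-4.5

PIP = Vt/C + R·V̇ + PEEP (constant-flow equation of motion).
Only the elastic term changes: ΔPIP = ΔVt / C = (330 − 470) / 31.3 = -4.473 cmH2O.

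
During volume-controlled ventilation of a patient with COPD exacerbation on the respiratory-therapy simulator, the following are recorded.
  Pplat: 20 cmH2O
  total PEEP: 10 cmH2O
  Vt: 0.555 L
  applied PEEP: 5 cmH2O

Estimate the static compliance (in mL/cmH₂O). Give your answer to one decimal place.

55.5

End-expiratory occlusion gives total PEEP = 10 cmH2O (intrinsic PEEP = 10 − 5 = 5). Use total PEEP for the elastic gradient.
Cstat = Vt / (Pplat − PEEPtotal) = 555 / (20 − 10) = 555 / 10.0 = 55.5 mL/cmH2O.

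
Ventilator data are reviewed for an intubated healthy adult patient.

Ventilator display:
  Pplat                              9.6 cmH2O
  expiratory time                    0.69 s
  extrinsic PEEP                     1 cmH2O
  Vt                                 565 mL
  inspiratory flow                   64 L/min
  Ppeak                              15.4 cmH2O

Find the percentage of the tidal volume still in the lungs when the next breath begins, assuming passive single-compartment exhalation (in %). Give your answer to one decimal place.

14.5

Flow: 64 L/min ÷ 60 = 1.0667 L/s.
R = (PIP − Pplat)/V̇ = (15.4 − 9.6) / 1.0667 = 5.8/1.0667 = 5.437 cmH2O·s/L.
C = Vt/(Pplat − PEEP) = 565.0 / (9.6 − 1) = 565.0/8.6 = 65.698 mL/cmH2O.
τ = R × C = 5.437 × 0.0657 L/cmH2O = 0.3572 s.
Fraction remaining at end-expiration = e^(−Te/τ) = e^(−0.69/0.3572) = 0.1449 → 14.49%.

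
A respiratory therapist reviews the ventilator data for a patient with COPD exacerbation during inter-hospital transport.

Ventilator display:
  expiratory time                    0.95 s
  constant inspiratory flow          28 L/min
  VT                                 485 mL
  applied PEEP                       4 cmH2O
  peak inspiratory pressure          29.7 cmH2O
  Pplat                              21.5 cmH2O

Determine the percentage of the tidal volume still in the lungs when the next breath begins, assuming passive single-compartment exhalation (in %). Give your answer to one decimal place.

14.2

Flow: 28 L/min ÷ 60 = 0.4667 L/s.
R = (PIP − Pplat)/V̇ = (29.7 − 21.5) / 0.4667 = 8.2/0.4667 = 17.57 cmH2O·s/L.
C = Vt/(Pplat − PEEP) = 485.0 / (21.5 − 4) = 485.0/17.5 = 27.714 mL/cmH2O.
τ = R × C = 17.57 × 0.02771 L/cmH2O = 0.4869 s.
Fraction remaining at end-expiration = e^(−Te/τ) = e^(−0.95/0.4869) = 0.1421 → 14.21%.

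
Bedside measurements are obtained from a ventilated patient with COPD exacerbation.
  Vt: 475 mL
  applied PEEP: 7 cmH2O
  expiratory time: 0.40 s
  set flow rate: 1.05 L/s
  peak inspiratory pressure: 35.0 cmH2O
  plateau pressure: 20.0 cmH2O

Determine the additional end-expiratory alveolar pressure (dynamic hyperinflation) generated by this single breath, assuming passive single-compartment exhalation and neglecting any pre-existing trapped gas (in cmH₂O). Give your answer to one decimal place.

R = (PIP − Pplat)/V̇ = (35.0 − 20.0) / 1.05 = 15.0/1.05 = 14.286 cmH2O·s/L.
C = Vt/(Pplat − PEEP) = 475.0 / (20.0 − 7) = 475.0/13.0 = 36.538 mL/cmH2O.
τ = R × C = 14.286 × 0.03654 L/cmH2O = 0.522 s.
Fraction remaining = e^(−Te/τ) = e^(−0.40/0.522) = 0.4647; trapped volume = 475.0 × 0.4647 = 220.73 mL.
Additional alveolar pressure from trapping ≈ V_trapped / C = 220.73 / 36.538 = 6.041 cmH2O.

6.0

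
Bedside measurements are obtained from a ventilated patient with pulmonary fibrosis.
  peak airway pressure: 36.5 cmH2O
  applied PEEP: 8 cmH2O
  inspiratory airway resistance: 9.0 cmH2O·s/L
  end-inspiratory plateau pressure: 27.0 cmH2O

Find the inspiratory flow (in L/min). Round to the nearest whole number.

63

flow = (PIP − Pplat) / Raw = (36.5 − 27.0) / 9.0 = 1.056 L/s × 60 = 63.36 L/min.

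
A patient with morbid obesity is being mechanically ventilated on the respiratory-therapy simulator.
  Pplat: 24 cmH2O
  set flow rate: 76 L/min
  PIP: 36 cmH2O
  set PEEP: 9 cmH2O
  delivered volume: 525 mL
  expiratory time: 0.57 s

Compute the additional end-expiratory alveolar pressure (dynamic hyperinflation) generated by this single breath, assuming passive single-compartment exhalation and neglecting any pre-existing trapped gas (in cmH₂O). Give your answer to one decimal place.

2.7

Flow: 76 L/min ÷ 60 = 1.2667 L/s.
R = (PIP − Pplat)/V̇ = (36 − 24) / 1.2667 = 12.0/1.2667 = 9.473 cmH2O·s/L.
C = Vt/(Pplat − PEEP) = 525.0 / (24 − 9) = 525.0/15.0 = 35.0 mL/cmH2O.
τ = R × C = 9.473 × 0.035 L/cmH2O = 0.3316 s.
Fraction remaining = e^(−Te/τ) = e^(−0.57/0.3316) = 0.1793; trapped volume = 525.0 × 0.1793 = 94.133 mL.
Additional alveolar pressure from trapping ≈ V_trapped / C = 94.133 / 35.0 = 2.69 cmH2O.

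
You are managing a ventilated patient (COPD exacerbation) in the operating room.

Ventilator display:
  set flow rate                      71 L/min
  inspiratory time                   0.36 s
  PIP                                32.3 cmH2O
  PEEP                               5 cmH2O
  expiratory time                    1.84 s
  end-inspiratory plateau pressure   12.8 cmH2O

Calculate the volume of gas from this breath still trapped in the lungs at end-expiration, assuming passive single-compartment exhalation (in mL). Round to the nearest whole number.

Flow: 71 L/min ÷ 60 = 1.1833 L/s.
Vt = flow × Ti = 1.1833 L/s × 0.36 s × 1000 mL/L = 425.99 mL.
R = (PIP − Pplat)/V̇ = (32.3 − 12.8) / 1.1833 = 19.5/1.1833 = 16.479 cmH2O·s/L.
C = Vt/(Pplat − PEEP) = 425.99 / (12.8 − 5) = 425.99/7.8 = 54.614 mL/cmH2O.
τ = R × C = 16.479 × 0.05461 L/cmH2O = 0.8999 s.
Fraction remaining = e^(−Te/τ) = e^(−1.84/0.8999) = 0.1294.
Trapped volume = 425.99 × 0.1294 = 55.123 mL.

55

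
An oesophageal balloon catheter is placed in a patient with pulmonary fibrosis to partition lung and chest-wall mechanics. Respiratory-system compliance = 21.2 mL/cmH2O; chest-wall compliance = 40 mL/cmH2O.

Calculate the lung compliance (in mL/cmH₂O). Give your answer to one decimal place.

1/CL = 1/Crs − 1/Ccw.
1/CL = 1/21.2 − 1/40 = 0.02217.
CL = 45.106 mL/cmH2O.

45.1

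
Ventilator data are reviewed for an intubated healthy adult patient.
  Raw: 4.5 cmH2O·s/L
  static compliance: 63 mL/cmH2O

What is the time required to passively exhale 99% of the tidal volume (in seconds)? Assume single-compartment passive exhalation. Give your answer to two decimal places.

1.31

τ = R × C = 4.5 × 63 mL/cmH2O = 4.5 × 0.063 L/cmH2O = 0.2835 s.
Exhaled fraction f = 1 − e^(−t/τ) → t = −τ·ln(1 − f) = −0.2835·ln(0.01) = 1.306 s.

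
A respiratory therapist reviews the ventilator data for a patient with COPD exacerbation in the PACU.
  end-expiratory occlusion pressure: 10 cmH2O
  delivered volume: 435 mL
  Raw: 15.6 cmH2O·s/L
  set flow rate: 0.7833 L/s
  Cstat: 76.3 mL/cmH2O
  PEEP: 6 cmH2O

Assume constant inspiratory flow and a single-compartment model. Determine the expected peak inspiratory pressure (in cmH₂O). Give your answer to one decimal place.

27.9

Total PEEP = 10 cmH2O (set 6 + intrinsic 4); this is the baseline alveolar pressure.
Equation of motion (constant flow): PIP = Vt/C + R·V̇ + PEEP.
PIP = 435/76.3 + 15.6×0.7833 + 10 = 5.701 + 12.219 + 10 = 27.92 cmH2O.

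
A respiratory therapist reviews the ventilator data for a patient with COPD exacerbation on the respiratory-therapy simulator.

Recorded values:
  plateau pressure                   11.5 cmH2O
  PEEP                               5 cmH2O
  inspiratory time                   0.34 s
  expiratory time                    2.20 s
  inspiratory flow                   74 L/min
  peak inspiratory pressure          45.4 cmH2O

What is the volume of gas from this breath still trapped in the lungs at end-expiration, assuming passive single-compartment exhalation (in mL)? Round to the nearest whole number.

121

Flow: 74 L/min ÷ 60 = 1.2333 L/s.
Vt = flow × Ti = 1.2333 L/s × 0.34 s × 1000 mL/L = 419.32 mL.
R = (PIP − Pplat)/V̇ = (45.4 − 11.5) / 1.2333 = 33.9/1.2333 = 27.487 cmH2O·s/L.
C = Vt/(Pplat − PEEP) = 419.32 / (11.5 − 5) = 419.32/6.5 = 64.511 mL/cmH2O.
τ = R × C = 27.487 × 0.06451 L/cmH2O = 1.773 s.
Fraction remaining = e^(−Te/τ) = e^(−2.20/1.773) = 0.2891.
Trapped volume = 419.32 × 0.2891 = 121.23 mL.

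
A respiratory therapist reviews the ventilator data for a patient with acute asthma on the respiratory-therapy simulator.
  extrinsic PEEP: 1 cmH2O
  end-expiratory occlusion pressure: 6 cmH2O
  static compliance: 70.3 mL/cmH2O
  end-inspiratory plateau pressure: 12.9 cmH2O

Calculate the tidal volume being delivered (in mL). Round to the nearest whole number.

End-expiratory occlusion gives total PEEP = 6 cmH2O (intrinsic PEEP = 6 − 1 = 5). Use total PEEP for the elastic gradient.
Vt = Cstat × (Pplat − PEEPtotal) = 70.3 × (12.9 − 6) = 70.3 × 6.9 = 485.07 mL.

485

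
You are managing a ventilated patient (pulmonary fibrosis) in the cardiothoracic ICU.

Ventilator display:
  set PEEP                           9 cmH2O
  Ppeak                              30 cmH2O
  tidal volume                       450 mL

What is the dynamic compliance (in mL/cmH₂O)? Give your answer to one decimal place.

Dynamic compliance = Vt / (PIP − PEEP) = 450 / (30 − 9) = 450 / 21.0 = 21.429 mL/cmH2O.

21.4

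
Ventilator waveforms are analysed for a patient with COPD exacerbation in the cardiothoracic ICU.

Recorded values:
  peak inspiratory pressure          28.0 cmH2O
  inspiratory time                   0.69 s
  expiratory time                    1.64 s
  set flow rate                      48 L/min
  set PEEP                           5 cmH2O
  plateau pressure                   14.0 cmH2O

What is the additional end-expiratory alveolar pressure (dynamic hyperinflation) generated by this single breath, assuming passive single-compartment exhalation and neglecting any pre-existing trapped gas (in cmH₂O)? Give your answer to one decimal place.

2.0

Flow: 48 L/min ÷ 60 = 0.8 L/s.
Vt = flow × Ti = 0.8 L/s × 0.69 s × 1000 mL/L = 552.0 mL.
R = (PIP − Pplat)/V̇ = (28.0 − 14.0) / 0.8 = 14.0/0.8 = 17.5 cmH2O·s/L.
C = Vt/(Pplat − PEEP) = 552.0 / (14.0 − 5) = 552.0/9.0 = 61.333 mL/cmH2O.
τ = R × C = 17.5 × 0.06133 L/cmH2O = 1.073 s.
Fraction remaining = e^(−Te/τ) = e^(−1.64/1.073) = 0.2169; trapped volume = 552.0 × 0.2169 = 119.73 mL.
Additional alveolar pressure from trapping ≈ V_trapped / C = 119.73 / 61.333 = 1.952 cmH2O.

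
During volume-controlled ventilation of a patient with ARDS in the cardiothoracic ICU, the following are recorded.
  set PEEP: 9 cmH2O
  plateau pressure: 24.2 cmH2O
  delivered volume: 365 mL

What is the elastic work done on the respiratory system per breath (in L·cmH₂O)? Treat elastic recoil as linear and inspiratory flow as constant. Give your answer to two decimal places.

2.77

Elastic work ≈ ½ × (Pplat − PEEP) × Vt = 0.5 × (24.2 − 9) × 0.365 L = 0.5 × 15.2 × 0.365 = 2.774 L·cmH2O.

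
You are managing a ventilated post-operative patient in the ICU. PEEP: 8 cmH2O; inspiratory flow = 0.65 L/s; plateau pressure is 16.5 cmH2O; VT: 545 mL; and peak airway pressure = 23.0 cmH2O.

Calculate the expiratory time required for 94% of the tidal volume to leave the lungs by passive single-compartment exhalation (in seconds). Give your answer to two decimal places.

1.80

R = (PIP − Pplat)/V̇ = (23.0 − 16.5) / 0.65 = 6.5/0.65 = 10.0 cmH2O·s/L.
C = Vt/(Pplat − PEEP) = 545.0 / (16.5 − 8) = 545.0/8.5 = 64.118 mL/cmH2O.
τ = R × C = 10.0 × 0.06412 L/cmH2O = 0.6412 s.
t = −τ·ln(1 − 0.94) = −0.6412·ln(0.06) = 1.804 s.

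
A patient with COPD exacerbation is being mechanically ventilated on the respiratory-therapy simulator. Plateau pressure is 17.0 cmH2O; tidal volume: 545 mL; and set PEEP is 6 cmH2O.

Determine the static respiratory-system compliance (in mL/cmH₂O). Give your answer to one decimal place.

Cstat = Vt / (Pplat − PEEP) = 545 / (17.0 − 6) = 545 / 11.0 = 49.545 mL/cmH2O.

49.5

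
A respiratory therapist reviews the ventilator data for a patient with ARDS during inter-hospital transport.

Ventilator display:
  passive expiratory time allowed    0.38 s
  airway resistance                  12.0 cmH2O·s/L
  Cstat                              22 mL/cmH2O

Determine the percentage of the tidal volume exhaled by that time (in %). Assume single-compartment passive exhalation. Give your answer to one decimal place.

τ = R × C = 12.0 × 22 mL/cmH2O = 12.0 × 0.022 L/cmH2O = 0.264 s.
Passive exhalation: V(t)/V₀ = e^(−t/τ) = e^(−0.38/0.264) = 0.2371.
Fraction exhaled = 1 − 0.2371 = 0.7629 → 76.29%.

76.3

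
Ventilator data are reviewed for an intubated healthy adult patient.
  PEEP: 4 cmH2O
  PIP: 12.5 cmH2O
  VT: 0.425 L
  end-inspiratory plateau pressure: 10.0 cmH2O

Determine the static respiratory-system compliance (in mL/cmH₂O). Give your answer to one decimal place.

Cstat = Vt / (Pplat − PEEP) = 425 / (10.0 − 4) = 425 / 6.0 = 70.833 mL/cmH2O.

70.8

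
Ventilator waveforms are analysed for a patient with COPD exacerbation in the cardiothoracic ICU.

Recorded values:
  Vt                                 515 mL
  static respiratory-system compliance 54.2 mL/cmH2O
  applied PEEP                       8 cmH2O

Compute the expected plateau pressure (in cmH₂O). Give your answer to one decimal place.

Pplat = PEEP + Vt / Cstat = 8 + 515 / 54.2 = 8 + 9.502 = 17.502 cmH2O.

17.5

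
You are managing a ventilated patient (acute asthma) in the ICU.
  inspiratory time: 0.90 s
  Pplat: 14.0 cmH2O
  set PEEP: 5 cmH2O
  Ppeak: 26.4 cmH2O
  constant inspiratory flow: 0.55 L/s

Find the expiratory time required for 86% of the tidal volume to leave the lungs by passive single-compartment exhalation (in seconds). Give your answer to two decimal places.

2.44

Vt = flow × Ti = 0.55 L/s × 0.90 s × 1000 mL/L = 495.0 mL.
R = (PIP − Pplat)/V̇ = (26.4 − 14.0) / 0.55 = 12.4/0.55 = 22.545 cmH2O·s/L.
C = Vt/(Pplat − PEEP) = 495.0 / (14.0 − 5) = 495.0/9.0 = 55.0 mL/cmH2O.
τ = R × C = 22.545 × 0.055 L/cmH2O = 1.24 s.
t = −τ·ln(1 − 0.86) = −1.24·ln(0.14) = 2.438 s.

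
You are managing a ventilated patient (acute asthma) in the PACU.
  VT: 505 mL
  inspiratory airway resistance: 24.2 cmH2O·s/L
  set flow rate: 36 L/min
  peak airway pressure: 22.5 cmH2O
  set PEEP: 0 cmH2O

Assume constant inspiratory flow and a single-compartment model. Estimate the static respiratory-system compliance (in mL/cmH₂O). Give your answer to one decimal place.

63.3

Flow: 36 L/min ÷ 60 = 0.6 L/s.
Equation of motion (constant flow): PIP = Vt/C + R·V̇ + PEEP.
Vt/C = PIP − R·V̇ − PEEP = 22.5 − 24.2×0.6 − 0 = 22.5 − 14.52 − 0 = 7.98 cmH2O.
C = Vt / 7.98 = 505 / 7.98 = 63.283 mL/cmH2O.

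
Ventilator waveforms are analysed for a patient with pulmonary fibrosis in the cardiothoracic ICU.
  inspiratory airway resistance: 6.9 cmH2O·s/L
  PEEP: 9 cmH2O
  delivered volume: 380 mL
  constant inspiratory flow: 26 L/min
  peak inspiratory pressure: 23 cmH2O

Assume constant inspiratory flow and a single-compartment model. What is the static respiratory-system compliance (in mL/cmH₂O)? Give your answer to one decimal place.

34.5

Flow: 26 L/min ÷ 60 = 0.4333 L/s.
Equation of motion (constant flow): PIP = Vt/C + R·V̇ + PEEP.
Vt/C = PIP − R·V̇ − PEEP = 23 − 6.9×0.4333 − 9 = 23 − 2.99 − 9 = 11.01 cmH2O.
C = Vt / 11.01 = 380 / 11.01 = 34.514 mL/cmH2O.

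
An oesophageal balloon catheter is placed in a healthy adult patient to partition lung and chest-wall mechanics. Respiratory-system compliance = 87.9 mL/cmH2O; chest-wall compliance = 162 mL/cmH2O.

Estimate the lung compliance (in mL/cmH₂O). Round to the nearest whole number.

192

1/CL = 1/Crs − 1/Ccw.
1/CL = 1/87.9 − 1/162 = 0.005204.
CL = 192.16 mL/cmH2O.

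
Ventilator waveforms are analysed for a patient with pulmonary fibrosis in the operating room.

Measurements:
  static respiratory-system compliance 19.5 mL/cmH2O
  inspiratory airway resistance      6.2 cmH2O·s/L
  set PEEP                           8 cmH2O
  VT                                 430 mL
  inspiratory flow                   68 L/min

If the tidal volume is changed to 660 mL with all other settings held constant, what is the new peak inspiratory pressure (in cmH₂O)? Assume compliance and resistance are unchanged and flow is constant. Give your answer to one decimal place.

48.9

Flow: 68 L/min ÷ 60 = 1.1333 L/s.
PIP = Vt/C + R·V̇ + PEEP (constant-flow equation of motion).
Only the elastic term changes: ΔPIP = ΔVt / C = (660 − 430) / 19.5 = 11.795 cmH2O.
Original PIP = 430/19.5 + 6.2×1.1333 + 8 = 37.078 cmH2O; new PIP = 37.078 + (11.795) = 48.873 cmH2O.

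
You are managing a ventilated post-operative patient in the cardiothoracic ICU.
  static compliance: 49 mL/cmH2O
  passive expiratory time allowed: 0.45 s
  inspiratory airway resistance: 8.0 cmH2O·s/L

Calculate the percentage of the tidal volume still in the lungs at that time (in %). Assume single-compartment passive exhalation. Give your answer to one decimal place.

31.7

τ = R × C = 8.0 × 49 mL/cmH2O = 8.0 × 0.049 L/cmH2O = 0.392 s.
Passive exhalation: V(t)/V₀ = e^(−t/τ) = e^(−0.45/0.392) = 0.3173.
Fraction remaining = 0.3173 → 31.73%.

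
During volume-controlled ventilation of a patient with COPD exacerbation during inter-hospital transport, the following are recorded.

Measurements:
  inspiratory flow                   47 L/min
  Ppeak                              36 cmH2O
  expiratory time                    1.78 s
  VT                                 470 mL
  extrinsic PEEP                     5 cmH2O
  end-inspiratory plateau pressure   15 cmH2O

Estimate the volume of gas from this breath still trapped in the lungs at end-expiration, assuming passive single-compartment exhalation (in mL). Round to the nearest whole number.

114

Flow: 47 L/min ÷ 60 = 0.7833 L/s.
R = (PIP − Pplat)/V̇ = (36 − 15) / 0.7833 = 21.0/0.7833 = 26.81 cmH2O·s/L.
C = Vt/(Pplat − PEEP) = 470.0 / (15 − 5) = 470.0/10.0 = 47.0 mL/cmH2O.
τ = R × C = 26.81 × 0.047 L/cmH2O = 1.26 s.
Fraction remaining = e^(−Te/τ) = e^(−1.78/1.26) = 0.2435.
Trapped volume = 470.0 × 0.2435 = 114.45 mL.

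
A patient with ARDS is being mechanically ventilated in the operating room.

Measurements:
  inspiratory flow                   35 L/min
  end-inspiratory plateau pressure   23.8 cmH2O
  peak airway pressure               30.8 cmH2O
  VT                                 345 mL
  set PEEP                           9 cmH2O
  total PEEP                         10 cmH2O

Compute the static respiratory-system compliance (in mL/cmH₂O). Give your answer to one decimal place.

25.0

End-expiratory occlusion gives total PEEP = 10 cmH2O (intrinsic PEEP = 10 − 9 = 1). Use total PEEP for the elastic gradient.
Cstat = Vt / (Pplat − PEEPtotal) = 345 / (23.8 − 10) = 345 / 13.8 = 25.0 mL/cmH2O.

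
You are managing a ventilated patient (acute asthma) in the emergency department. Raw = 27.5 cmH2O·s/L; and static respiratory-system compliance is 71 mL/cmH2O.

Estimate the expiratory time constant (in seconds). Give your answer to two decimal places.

1.95

τ = R × C = 27.5 × 71 mL/cmH2O = 27.5 × 0.071 L/cmH2O = 1.953 s.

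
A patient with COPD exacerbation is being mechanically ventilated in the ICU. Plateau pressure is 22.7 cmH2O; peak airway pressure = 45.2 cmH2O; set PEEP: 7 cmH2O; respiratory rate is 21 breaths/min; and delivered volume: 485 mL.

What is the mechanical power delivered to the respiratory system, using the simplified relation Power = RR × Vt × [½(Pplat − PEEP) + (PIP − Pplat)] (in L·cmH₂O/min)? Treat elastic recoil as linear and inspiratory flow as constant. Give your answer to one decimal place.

Per-breath work = Vt × [½(Pplat−PEEP) + (PIP−Pplat)] = 0.485 × [0.5×15.7 + 22.5] = 0.485 × 30.35 = 14.72 L·cmH2O.
Power = 21 × 14.72 = 309.12 L·cmH2O/min.

309.1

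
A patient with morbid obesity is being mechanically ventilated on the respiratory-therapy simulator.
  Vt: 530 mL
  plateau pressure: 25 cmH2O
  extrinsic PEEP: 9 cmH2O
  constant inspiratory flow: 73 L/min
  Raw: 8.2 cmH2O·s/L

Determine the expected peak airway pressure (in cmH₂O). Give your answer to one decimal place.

35.0

Flow: 73 L/min ÷ 60 = 1.2167 L/s.
PIP = Pplat + Raw × flow = 25 + 8.2 × 1.2167 = 25 + 9.977 = 34.977 cmH2O.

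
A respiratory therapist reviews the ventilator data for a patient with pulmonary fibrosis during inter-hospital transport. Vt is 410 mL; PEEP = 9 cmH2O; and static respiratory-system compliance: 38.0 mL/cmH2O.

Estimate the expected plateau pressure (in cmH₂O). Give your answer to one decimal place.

Pplat = PEEP + Vt / Cstat = 9 + 410 / 38.0 = 9 + 10.789 = 19.789 cmH2O.

19.8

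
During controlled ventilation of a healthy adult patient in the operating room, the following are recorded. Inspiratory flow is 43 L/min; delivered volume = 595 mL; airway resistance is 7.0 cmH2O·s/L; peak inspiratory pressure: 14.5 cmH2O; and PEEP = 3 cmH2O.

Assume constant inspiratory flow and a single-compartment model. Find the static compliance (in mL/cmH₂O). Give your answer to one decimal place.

Flow: 43 L/min ÷ 60 = 0.7167 L/s.
Equation of motion (constant flow): PIP = Vt/C + R·V̇ + PEEP.
Vt/C = PIP − R·V̇ − PEEP = 14.5 − 7.0×0.7167 − 3 = 14.5 − 5.017 − 3 = 6.483 cmH2O.
C = Vt / 6.483 = 595 / 6.483 = 91.778 mL/cmH2O.

91.8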